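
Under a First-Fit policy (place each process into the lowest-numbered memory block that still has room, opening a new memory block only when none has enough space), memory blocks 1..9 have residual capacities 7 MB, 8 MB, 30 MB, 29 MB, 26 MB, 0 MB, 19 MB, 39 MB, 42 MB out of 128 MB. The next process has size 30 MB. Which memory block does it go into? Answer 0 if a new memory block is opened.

3

Memory blocks with room: memory block 3 (30 MB), memory block 8 (39 MB), memory block 9 (42 MB).
The first with room is memory block 3.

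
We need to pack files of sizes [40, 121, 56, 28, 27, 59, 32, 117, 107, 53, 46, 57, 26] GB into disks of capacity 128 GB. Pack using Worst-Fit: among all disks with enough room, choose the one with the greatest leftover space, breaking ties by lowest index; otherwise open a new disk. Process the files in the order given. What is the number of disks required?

7 disks

40 GB → disk 1 (remaining 88 GB)
121 GB → disk 2 (remaining 7 GB)
56 GB → disk 1 (remaining 32 GB)
28 GB → disk 1 (remaining 4 GB)
27 GB → disk 3 (remaining 101 GB)
59 GB → disk 3 (remaining 42 GB)
32 GB → disk 3 (remaining 10 GB)
117 GB → disk 4 (remaining 11 GB)
107 GB → disk 5 (remaining 21 GB)
53 GB → disk 6 (remaining 75 GB)
46 GB → disk 6 (remaining 29 GB)
57 GB → disk 7 (remaining 71 GB)
26 GB → disk 7 (remaining 45 GB)
Final disks: [40,56,28] [121] [27,59,32] [117] [107] [53,46] [57,26].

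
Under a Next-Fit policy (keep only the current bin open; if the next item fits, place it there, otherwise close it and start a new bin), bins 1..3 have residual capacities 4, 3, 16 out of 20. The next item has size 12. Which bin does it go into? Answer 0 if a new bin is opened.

3

Next-Fit only looks at bin 3, which has 16 free.
12 fits there.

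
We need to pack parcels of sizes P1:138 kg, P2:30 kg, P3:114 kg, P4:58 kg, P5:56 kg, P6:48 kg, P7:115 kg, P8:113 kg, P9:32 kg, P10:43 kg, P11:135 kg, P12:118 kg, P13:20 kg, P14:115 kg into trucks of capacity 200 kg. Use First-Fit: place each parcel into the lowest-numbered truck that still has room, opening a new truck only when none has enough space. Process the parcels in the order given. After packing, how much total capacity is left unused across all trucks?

truck 1: place P1 (138 kg), 62 kg left
truck 1: place P2 (30 kg), 32 kg left
truck 2: place P3 (114 kg), 86 kg left
truck 2: place P4 (58 kg), 28 kg left
truck 3: place P5 (56 kg), 144 kg left
truck 3: place P6 (48 kg), 96 kg left
truck 4: place P7 (115 kg), 85 kg left
truck 5: place P8 (113 kg), 87 kg left
truck 1: place P9 (32 kg), 0 kg left
truck 3: place P10 (43 kg), 53 kg left
truck 6: place P11 (135 kg), 65 kg left
truck 7: place P12 (118 kg), 82 kg left
truck 2: place P13 (20 kg), 8 kg left
truck 8: place P14 (115 kg), 85 kg left
8 trucks × 200 kg = 1600 kg; used 1135 kg; unused 465 kg.

465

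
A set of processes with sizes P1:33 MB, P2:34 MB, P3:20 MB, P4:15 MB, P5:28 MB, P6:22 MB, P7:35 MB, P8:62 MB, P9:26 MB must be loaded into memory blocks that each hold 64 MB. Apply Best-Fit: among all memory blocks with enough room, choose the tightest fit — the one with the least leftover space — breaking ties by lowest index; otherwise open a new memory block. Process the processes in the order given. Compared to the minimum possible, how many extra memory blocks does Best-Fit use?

0

Best-Fit: [33,15] [34,20] [28,22] [35,26] [62] → 5 memory blocks.
Total size 275 MB; any packing needs at least ⌈275/64⌉ = 5 memory blocks.
So 5 is already optimal.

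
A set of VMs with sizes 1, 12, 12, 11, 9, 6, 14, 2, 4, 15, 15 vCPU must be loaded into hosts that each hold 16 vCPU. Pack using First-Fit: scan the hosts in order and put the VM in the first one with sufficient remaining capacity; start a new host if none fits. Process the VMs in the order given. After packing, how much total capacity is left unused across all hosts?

11

host 1: place 1 vCPU, 15 vCPU left
host 1: place 12 vCPU, 3 vCPU left
host 2: place 12 vCPU, 4 vCPU left
host 3: place 11 vCPU, 5 vCPU left
host 4: place 9 vCPU, 7 vCPU left
host 4: place 6 vCPU, 1 vCPU left
host 5: place 14 vCPU, 2 vCPU left
host 1: place 2 vCPU, 1 vCPU left
host 2: place 4 vCPU, 0 vCPU left
host 6: place 15 vCPU, 1 vCPU left
host 7: place 15 vCPU, 1 vCPU left
7 hosts × 16 vCPU = 112 vCPU; used 101 vCPU; unused 11 vCPU.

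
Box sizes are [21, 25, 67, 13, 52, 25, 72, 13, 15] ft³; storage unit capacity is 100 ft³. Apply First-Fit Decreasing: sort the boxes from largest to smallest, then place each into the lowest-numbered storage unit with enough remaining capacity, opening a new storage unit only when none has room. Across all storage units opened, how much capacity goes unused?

Sorted descending: 72, 67, 52, 25, 25, 21, 15, 13, 13.
Put 72 ft³ in storage unit 1; 28 ft³ remain.
Put 67 ft³ in storage unit 2; 33 ft³ remain.
Put 52 ft³ in storage unit 3; 48 ft³ remain.
Put 25 ft³ in storage unit 1; 3 ft³ remain.
Put 25 ft³ in storage unit 2; 8 ft³ remain.
Put 21 ft³ in storage unit 3; 27 ft³ remain.
Put 15 ft³ in storage unit 3; 12 ft³ remain.
Put 13 ft³ in storage unit 4; 87 ft³ remain.
Put 13 ft³ in storage unit 4; 74 ft³ remain.
4 storage units × 100 ft³ = 400 ft³; used 303 ft³; unused 97 ft³.

97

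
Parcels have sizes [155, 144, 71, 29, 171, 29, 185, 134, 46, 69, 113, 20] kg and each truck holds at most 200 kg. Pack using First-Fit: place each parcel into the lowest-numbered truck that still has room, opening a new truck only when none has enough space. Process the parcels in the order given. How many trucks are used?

7

Put 155 kg in truck 1; 45 kg remain.
Put 144 kg in truck 2; 56 kg remain.
Put 71 kg in truck 3; 129 kg remain.
Put 29 kg in truck 1; 16 kg remain.
Put 171 kg in truck 4; 29 kg remain.
Put 29 kg in truck 2; 27 kg remain.
Put 185 kg in truck 5; 15 kg remain.
Put 134 kg in truck 6; 66 kg remain.
Put 46 kg in truck 3; 83 kg remain.
Put 69 kg in truck 3; 14 kg remain.
Put 113 kg in truck 7; 87 kg remain.
Put 20 kg in truck 2; 7 kg remain.
Final trucks: [155,29] [144,29,20] [71,46,69] [171] [185] [134] [113].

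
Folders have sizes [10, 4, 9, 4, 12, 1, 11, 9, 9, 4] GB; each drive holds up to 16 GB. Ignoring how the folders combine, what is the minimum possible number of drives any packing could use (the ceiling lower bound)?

5

Total size = 10 + 4 + 9 + 4 + 12 + 1 + 11 + 9 + 9 + 4 = 73 GB.
⌈73 / 16⌉ = 5.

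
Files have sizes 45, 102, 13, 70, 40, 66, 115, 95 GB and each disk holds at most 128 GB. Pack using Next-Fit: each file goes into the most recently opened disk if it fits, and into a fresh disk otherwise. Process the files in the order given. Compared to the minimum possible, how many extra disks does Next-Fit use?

Next-Fit: [45] [102,13] [70,40] [66] [115] [95] → 6 disks.
Total size 546 GB; any packing needs at least ⌈546/128⌉ = 5 disks.
An optimal packing achieves that bound: [115,13] [102] [95] [70,45] [66,40] → 5 disks.
Excess: 6 − 5 = 1.

1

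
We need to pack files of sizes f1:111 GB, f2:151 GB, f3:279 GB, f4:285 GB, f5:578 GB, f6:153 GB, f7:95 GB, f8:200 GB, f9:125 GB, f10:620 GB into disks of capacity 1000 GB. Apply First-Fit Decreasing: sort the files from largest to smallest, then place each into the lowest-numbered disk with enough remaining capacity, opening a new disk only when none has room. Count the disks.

Sorted descending: 620, 578, 285, 279, 200, 153, 151, 125, 111, 95.
Put 620 GB in disk 1; 380 GB remain.
Put 578 GB in disk 2; 422 GB remain.
Put 285 GB in disk 1; 95 GB remain.
Put 279 GB in disk 2; 143 GB remain.
Put 200 GB in disk 3; 800 GB remain.
Put 153 GB in disk 3; 647 GB remain.
Put 151 GB in disk 3; 496 GB remain.
Put 125 GB in disk 2; 18 GB remain.
Put 111 GB in disk 3; 385 GB remain.
Put 95 GB in disk 1; 0 GB remain.
Final disks: [620,285,95] [578,279,125] [200,153,151,111].

3 disks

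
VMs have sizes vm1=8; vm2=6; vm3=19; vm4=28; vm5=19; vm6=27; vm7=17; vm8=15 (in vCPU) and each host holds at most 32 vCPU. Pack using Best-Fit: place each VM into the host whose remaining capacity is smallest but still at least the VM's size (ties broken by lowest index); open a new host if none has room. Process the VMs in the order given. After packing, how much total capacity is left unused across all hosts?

53

host 1: place vm1 (8 vCPU), 24 vCPU left
host 1: place vm2 (6 vCPU), 18 vCPU left
host 2: place vm3 (19 vCPU), 13 vCPU left
host 3: place vm4 (28 vCPU), 4 vCPU left
host 4: place vm5 (19 vCPU), 13 vCPU left
host 5: place vm6 (27 vCPU), 5 vCPU left
host 1: place vm7 (17 vCPU), 1 vCPU left
host 6: place vm8 (15 vCPU), 17 vCPU left
6 hosts × 32 vCPU = 192 vCPU; used 139 vCPU; unused 53 vCPU.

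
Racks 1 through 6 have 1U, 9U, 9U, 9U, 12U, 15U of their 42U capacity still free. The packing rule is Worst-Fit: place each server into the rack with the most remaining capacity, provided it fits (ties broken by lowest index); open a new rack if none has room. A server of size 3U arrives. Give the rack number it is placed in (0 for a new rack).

Racks with room: rack 2 (9U), rack 3 (9U), rack 4 (9U), rack 5 (12U), rack 6 (15U).
Most room is rack 6 with 15U free.

6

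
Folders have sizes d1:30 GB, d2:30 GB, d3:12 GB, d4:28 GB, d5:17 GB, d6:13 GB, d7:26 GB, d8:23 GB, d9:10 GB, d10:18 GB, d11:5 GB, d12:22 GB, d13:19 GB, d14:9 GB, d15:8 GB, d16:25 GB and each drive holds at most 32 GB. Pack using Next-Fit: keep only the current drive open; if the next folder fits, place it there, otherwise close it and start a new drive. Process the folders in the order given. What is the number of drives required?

Put d1 (30 GB) in drive 1; 2 GB remain.
Put d2 (30 GB) in drive 2; 2 GB remain.
Put d3 (12 GB) in drive 3; 20 GB remain.
Put d4 (28 GB) in drive 4; 4 GB remain.
Put d5 (17 GB) in drive 5; 15 GB remain.
Put d6 (13 GB) in drive 5; 2 GB remain.
Put d7 (26 GB) in drive 6; 6 GB remain.
Put d8 (23 GB) in drive 7; 9 GB remain.
Put d9 (10 GB) in drive 8; 22 GB remain.
Put d10 (18 GB) in drive 8; 4 GB remain.
Put d11 (5 GB) in drive 9; 27 GB remain.
Put d12 (22 GB) in drive 9; 5 GB remain.
Put d13 (19 GB) in drive 10; 13 GB remain.
Put d14 (9 GB) in drive 10; 4 GB remain.
Put d15 (8 GB) in drive 11; 24 GB remain.
Put d16 (25 GB) in drive 12; 7 GB remain.
Final drives: [30] [30] [12] [28] [17,13] [26] [23] [10,18] [5,22] [19,9] [8] [25].

12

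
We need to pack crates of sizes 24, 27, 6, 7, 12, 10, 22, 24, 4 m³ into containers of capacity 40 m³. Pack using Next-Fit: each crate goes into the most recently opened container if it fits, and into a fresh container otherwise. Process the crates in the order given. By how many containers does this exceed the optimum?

Next-Fit: [24] [27,6,7] [12,10] [22] [24,4] → 5 containers.
Total size 136 m³; any packing needs at least ⌈136/40⌉ = 4 containers.
An optimal packing achieves that bound: [27,12] [24,10,6] [24,7,4] [22] → 4 containers.
Excess: 5 − 4 = 1.

1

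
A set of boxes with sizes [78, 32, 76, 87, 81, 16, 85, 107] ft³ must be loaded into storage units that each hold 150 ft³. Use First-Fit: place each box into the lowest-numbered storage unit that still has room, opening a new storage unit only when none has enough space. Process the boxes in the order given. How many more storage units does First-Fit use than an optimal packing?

0

First-Fit: [78,32,16] [76] [87] [81] [85] [107] → 6 storage units.
6 boxes exceed 75 ft³ (half the capacity), and no two of those can share a storage unit, so at least 6 storage units are needed.
So 6 is already optimal.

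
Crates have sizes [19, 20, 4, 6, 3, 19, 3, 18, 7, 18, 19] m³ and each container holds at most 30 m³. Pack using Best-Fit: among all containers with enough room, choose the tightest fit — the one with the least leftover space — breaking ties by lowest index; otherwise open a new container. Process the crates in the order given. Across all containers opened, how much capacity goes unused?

44

Put 19 m³ in container 1; 11 m³ remain.
Put 20 m³ in container 2; 10 m³ remain.
Put 4 m³ in container 2; 6 m³ remain.
Put 6 m³ in container 2; 0 m³ remain.
Put 3 m³ in container 1; 8 m³ remain.
Put 19 m³ in container 3; 11 m³ remain.
Put 3 m³ in container 1; 5 m³ remain.
Put 18 m³ in container 4; 12 m³ remain.
Put 7 m³ in container 3; 4 m³ remain.
Put 18 m³ in container 5; 12 m³ remain.
Put 19 m³ in container 6; 11 m³ remain.
6 containers × 30 m³ = 180 m³; used 136 m³; unused 44 m³.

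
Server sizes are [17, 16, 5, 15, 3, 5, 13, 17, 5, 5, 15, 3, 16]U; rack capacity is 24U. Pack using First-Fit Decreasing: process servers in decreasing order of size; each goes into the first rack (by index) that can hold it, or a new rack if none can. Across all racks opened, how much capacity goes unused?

Sorted descending: 17, 17, 16, 16, 15, 15, 13, 5, 5, 5, 5, 3, 3.
Put 17U in rack 1; 7U remain.
Put 17U in rack 2; 7U remain.
Put 16U in rack 3; 8U remain.
Put 16U in rack 4; 8U remain.
Put 15U in rack 5; 9U remain.
Put 15U in rack 6; 9U remain.
Put 13U in rack 7; 11U remain.
Put 5U in rack 1; 2U remain.
Put 5U in rack 2; 2U remain.
Put 5U in rack 3; 3U remain.
Put 5U in rack 4; 3U remain.
Put 3U in rack 3; 0U remain.
Put 3U in rack 4; 0U remain.
7 racks × 24U = 168U; used 135U; unused 33U.

33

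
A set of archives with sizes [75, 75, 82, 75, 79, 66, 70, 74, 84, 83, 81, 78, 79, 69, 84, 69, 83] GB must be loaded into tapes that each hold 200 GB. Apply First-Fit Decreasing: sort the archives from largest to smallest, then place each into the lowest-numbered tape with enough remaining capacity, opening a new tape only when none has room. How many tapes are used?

Sorted descending: 84, 84, 83, 83, 82, 81, 79, 79, 78, 75, 75, 75, 74, 70, 69, 69, 66.
tape 1: place 84 GB, 116 GB left
tape 1: place 84 GB, 32 GB left
tape 2: place 83 GB, 117 GB left
tape 2: place 83 GB, 34 GB left
tape 3: place 82 GB, 118 GB left
tape 3: place 81 GB, 37 GB left
tape 4: place 79 GB, 121 GB left
tape 4: place 79 GB, 42 GB left
tape 5: place 78 GB, 122 GB left
tape 5: place 75 GB, 47 GB left
tape 6: place 75 GB, 125 GB left
tape 6: place 75 GB, 50 GB left
tape 7: place 74 GB, 126 GB left
tape 7: place 70 GB, 56 GB left
tape 8: place 69 GB, 131 GB left
tape 8: place 69 GB, 62 GB left
tape 9: place 66 GB, 134 GB left

9 tapes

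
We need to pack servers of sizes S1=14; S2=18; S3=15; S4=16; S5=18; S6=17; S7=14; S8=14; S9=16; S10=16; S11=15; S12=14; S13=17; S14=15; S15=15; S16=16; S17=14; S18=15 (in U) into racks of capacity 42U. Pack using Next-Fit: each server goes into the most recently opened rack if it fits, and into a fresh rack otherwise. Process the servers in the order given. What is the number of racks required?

9 racks

rack 1: place S1 (14U), 28U left
rack 1: place S2 (18U), 10U left
rack 2: place S3 (15U), 27U left
rack 2: place S4 (16U), 11U left
rack 3: place S5 (18U), 24U left
rack 3: place S6 (17U), 7U left
rack 4: place S7 (14U), 28U left
rack 4: place S8 (14U), 14U left
rack 5: place S9 (16U), 26U left
rack 5: place S10 (16U), 10U left
rack 6: place S11 (15U), 27U left
rack 6: place S12 (14U), 13U left
rack 7: place S13 (17U), 25U left
rack 7: place S14 (15U), 10U left
rack 8: place S15 (15U), 27U left
rack 8: place S16 (16U), 11U left
rack 9: place S17 (14U), 28U left
rack 9: place S18 (15U), 13U left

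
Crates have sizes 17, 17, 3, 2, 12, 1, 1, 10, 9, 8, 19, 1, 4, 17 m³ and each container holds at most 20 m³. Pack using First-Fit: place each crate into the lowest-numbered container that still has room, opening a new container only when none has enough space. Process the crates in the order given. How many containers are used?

container 1: place 17 m³, 3 m³ left
container 2: place 17 m³, 3 m³ left
container 1: place 3 m³, 0 m³ left
container 2: place 2 m³, 1 m³ left
container 3: place 12 m³, 8 m³ left
container 2: place 1 m³, 0 m³ left
container 3: place 1 m³, 7 m³ left
container 4: place 10 m³, 10 m³ left
container 4: place 9 m³, 1 m³ left
container 5: place 8 m³, 12 m³ left
container 6: place 19 m³, 1 m³ left
container 3: place 1 m³, 6 m³ left
container 3: place 4 m³, 2 m³ left
container 7: place 17 m³, 3 m³ left

7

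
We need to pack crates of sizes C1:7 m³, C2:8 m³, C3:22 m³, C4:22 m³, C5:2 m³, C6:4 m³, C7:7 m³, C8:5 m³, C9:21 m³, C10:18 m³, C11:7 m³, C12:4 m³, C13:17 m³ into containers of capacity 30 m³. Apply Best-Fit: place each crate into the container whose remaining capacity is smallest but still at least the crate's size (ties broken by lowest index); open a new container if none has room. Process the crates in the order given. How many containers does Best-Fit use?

C1 (7 m³) → container 1 (remaining 23 m³)
C2 (8 m³) → container 1 (remaining 15 m³)
C3 (22 m³) → container 2 (remaining 8 m³)
C4 (22 m³) → container 3 (remaining 8 m³)
C5 (2 m³) → container 2 (remaining 6 m³)
C6 (4 m³) → container 2 (remaining 2 m³)
C7 (7 m³) → container 3 (remaining 1 m³)
C8 (5 m³) → container 1 (remaining 10 m³)
C9 (21 m³) → container 4 (remaining 9 m³)
C10 (18 m³) → container 5 (remaining 12 m³)
C11 (7 m³) → container 4 (remaining 2 m³)
C12 (4 m³) → container 1 (remaining 6 m³)
C13 (17 m³) → container 6 (remaining 13 m³)

6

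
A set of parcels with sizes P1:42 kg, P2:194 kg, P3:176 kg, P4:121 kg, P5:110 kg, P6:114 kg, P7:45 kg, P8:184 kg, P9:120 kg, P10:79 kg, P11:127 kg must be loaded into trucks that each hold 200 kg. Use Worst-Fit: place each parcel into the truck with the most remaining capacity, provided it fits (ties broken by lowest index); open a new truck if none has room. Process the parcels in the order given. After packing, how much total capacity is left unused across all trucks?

288

P1 (42 kg) → truck 1 (remaining 158 kg)
P2 (194 kg) → truck 2 (remaining 6 kg)
P3 (176 kg) → truck 3 (remaining 24 kg)
P4 (121 kg) → truck 1 (remaining 37 kg)
P5 (110 kg) → truck 4 (remaining 90 kg)
P6 (114 kg) → truck 5 (remaining 86 kg)
P7 (45 kg) → truck 4 (remaining 45 kg)
P8 (184 kg) → truck 6 (remaining 16 kg)
P9 (120 kg) → truck 7 (remaining 80 kg)
P10 (79 kg) → truck 5 (remaining 7 kg)
P11 (127 kg) → truck 8 (remaining 73 kg)
8 trucks × 200 kg = 1600 kg; used 1312 kg; unused 288 kg.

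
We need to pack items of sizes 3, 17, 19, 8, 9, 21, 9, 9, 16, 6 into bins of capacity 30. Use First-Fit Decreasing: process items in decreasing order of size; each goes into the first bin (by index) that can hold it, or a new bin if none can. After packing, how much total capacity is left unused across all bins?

Sorted descending: 21, 19, 17, 16, 9, 9, 9, 8, 6, 3.
21 → bin 1 (remaining 9)
19 → bin 2 (remaining 11)
17 → bin 3 (remaining 13)
16 → bin 4 (remaining 14)
9 → bin 1 (remaining 0)
9 → bin 2 (remaining 2)
9 → bin 3 (remaining 4)
8 → bin 4 (remaining 6)
6 → bin 4 (remaining 0)
3 → bin 3 (remaining 1)
4 bins × 30 = 120; used 117; unused 3.

3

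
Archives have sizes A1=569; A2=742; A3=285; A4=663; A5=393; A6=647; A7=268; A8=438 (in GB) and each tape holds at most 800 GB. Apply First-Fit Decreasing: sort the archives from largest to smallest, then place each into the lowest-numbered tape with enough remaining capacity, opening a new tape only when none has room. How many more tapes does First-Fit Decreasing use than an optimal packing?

First-Fit Decreasing: [742] [663] [647] [569] [438,285] [393,268] → 6 tapes.
Total size 4005 GB; any packing needs at least ⌈4005/800⌉ = 6 tapes.
So 6 is already optimal.

0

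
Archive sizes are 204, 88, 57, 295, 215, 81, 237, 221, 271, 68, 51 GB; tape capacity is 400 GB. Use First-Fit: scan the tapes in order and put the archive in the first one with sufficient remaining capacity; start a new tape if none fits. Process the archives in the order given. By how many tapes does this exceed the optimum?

0

First-Fit: [204,88,57,51] [295,81] [215,68] [237] [221] [271] → 6 tapes.
6 archives exceed 200 GB (half the capacity), and no two of those can share a tape, so at least 6 tapes are needed.
So 6 is already optimal.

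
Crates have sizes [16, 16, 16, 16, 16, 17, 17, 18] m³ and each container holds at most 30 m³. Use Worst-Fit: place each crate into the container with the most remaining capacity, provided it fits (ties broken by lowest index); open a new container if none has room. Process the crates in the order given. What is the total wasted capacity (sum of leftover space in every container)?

16 m³ → container 1 (remaining 14 m³)
16 m³ → container 2 (remaining 14 m³)
16 m³ → container 3 (remaining 14 m³)
16 m³ → container 4 (remaining 14 m³)
16 m³ → container 5 (remaining 14 m³)
17 m³ → container 6 (remaining 13 m³)
17 m³ → container 7 (remaining 13 m³)
18 m³ → container 8 (remaining 12 m³)
8 containers × 30 m³ = 240 m³; used 132 m³; unused 108 m³.

108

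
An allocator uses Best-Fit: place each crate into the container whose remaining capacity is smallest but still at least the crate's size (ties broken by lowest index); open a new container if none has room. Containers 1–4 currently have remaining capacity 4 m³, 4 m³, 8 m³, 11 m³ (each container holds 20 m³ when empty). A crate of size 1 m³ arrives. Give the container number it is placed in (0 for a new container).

Containers with room: container 1 (4 m³), container 2 (4 m³), container 3 (8 m³), container 4 (11 m³).
Tightest fit is container 1 with 4 m³ free.

1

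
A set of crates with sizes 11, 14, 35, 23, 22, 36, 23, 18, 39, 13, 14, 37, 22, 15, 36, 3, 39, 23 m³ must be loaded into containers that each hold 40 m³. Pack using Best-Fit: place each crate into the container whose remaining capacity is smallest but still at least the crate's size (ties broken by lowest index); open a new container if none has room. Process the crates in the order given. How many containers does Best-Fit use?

Put 11 m³ in container 1; 29 m³ remain.
Put 14 m³ in container 1; 15 m³ remain.
Put 35 m³ in container 2; 5 m³ remain.
Put 23 m³ in container 3; 17 m³ remain.
Put 22 m³ in container 4; 18 m³ remain.
Put 36 m³ in container 5; 4 m³ remain.
Put 23 m³ in container 6; 17 m³ remain.
Put 18 m³ in container 4; 0 m³ remain.
Put 39 m³ in container 7; 1 m³ remain.
Put 13 m³ in container 1; 2 m³ remain.
Put 14 m³ in container 3; 3 m³ remain.
Put 37 m³ in container 8; 3 m³ remain.
Put 22 m³ in container 9; 18 m³ remain.
Put 15 m³ in container 6; 2 m³ remain.
Put 36 m³ in container 10; 4 m³ remain.
Put 3 m³ in container 3; 0 m³ remain.
Put 39 m³ in container 11; 1 m³ remain.
Put 23 m³ in container 12; 17 m³ remain.
Final containers: [11,14,13] [35] [23,14,3] [22,18] [36] [23,15] [39] [37] [22] [36] [39] [23].

12 containers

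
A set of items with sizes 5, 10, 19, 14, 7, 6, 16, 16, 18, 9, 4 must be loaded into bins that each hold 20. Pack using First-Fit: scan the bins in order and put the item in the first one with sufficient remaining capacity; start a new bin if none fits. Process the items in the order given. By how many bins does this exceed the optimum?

0

First-Fit: [5,10,4] [19] [14,6] [7,9] [16] [16] [18] → 7 bins.
Total size 124; any packing needs at least ⌈124/20⌉ = 7 bins.
So 7 is already optimal.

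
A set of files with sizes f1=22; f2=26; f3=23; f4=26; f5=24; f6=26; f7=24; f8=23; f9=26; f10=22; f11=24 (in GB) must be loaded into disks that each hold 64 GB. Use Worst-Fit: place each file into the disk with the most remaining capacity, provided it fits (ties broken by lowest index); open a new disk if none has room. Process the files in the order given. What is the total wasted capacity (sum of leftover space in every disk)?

f1 (22 GB) → disk 1 (remaining 42 GB)
f2 (26 GB) → disk 1 (remaining 16 GB)
f3 (23 GB) → disk 2 (remaining 41 GB)
f4 (26 GB) → disk 2 (remaining 15 GB)
f5 (24 GB) → disk 3 (remaining 40 GB)
f6 (26 GB) → disk 3 (remaining 14 GB)
f7 (24 GB) → disk 4 (remaining 40 GB)
f8 (23 GB) → disk 4 (remaining 17 GB)
f9 (26 GB) → disk 5 (remaining 38 GB)
f10 (22 GB) → disk 5 (remaining 16 GB)
f11 (24 GB) → disk 6 (remaining 40 GB)
6 disks × 64 GB = 384 GB; used 266 GB; unused 118 GB.

118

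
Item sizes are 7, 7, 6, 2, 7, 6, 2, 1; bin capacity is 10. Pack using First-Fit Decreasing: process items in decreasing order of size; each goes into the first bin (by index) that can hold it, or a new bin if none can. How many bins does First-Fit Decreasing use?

5 bins

Sorted descending: 7, 7, 7, 6, 6, 2, 2, 1.
bin 1: place 7, 3 left
bin 2: place 7, 3 left
bin 3: place 7, 3 left
bin 4: place 6, 4 left
bin 5: place 6, 4 left
bin 1: place 2, 1 left
bin 2: place 2, 1 left
bin 1: place 1, 0 left
Final bins: [7,2,1] [7,2] [7] [6] [6].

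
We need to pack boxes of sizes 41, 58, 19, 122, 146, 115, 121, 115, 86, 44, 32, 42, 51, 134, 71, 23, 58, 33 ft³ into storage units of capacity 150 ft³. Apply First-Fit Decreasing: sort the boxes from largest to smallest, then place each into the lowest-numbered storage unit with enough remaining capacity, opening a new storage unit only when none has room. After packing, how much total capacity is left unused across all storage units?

189

Sorted descending: 146, 134, 122, 121, 115, 115, 86, 71, 58, 58, 51, 44, 42, 41, 33, 32, 23, 19.
146 ft³ → storage unit 1 (remaining 4 ft³)
134 ft³ → storage unit 2 (remaining 16 ft³)
122 ft³ → storage unit 3 (remaining 28 ft³)
121 ft³ → storage unit 4 (remaining 29 ft³)
115 ft³ → storage unit 5 (remaining 35 ft³)
115 ft³ → storage unit 6 (remaining 35 ft³)
86 ft³ → storage unit 7 (remaining 64 ft³)
71 ft³ → storage unit 8 (remaining 79 ft³)
58 ft³ → storage unit 7 (remaining 6 ft³)
58 ft³ → storage unit 8 (remaining 21 ft³)
51 ft³ → storage unit 9 (remaining 99 ft³)
44 ft³ → storage unit 9 (remaining 55 ft³)
42 ft³ → storage unit 9 (remaining 13 ft³)
41 ft³ → storage unit 10 (remaining 109 ft³)
33 ft³ → storage unit 5 (remaining 2 ft³)
32 ft³ → storage unit 6 (remaining 3 ft³)
23 ft³ → storage unit 3 (remaining 5 ft³)
19 ft³ → storage unit 4 (remaining 10 ft³)
10 storage units × 150 ft³ = 1500 ft³; used 1311 ft³; unused 189 ft³.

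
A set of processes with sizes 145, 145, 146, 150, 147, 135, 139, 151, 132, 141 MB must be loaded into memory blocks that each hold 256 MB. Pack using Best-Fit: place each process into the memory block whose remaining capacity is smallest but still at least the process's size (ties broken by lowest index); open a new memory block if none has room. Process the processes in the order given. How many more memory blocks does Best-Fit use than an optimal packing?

0

Best-Fit: [145] [145] [146] [150] [147] [135] [139] [151] [132] [141] → 10 memory blocks.
10 processes exceed 128 MB (half the capacity), and no two of those can share a memory block, so at least 10 memory blocks are needed.
So 10 is already optimal.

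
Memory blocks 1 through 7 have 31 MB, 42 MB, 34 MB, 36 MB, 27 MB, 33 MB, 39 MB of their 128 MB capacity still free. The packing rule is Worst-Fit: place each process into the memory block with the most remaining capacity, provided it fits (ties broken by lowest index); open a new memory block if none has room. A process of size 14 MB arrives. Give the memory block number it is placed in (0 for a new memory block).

Memory blocks with room: memory block 1 (31 MB), memory block 2 (42 MB), memory block 3 (34 MB), memory block 4 (36 MB), memory block 5 (27 MB), memory block 6 (33 MB), memory block 7 (39 MB).
Most room is memory block 2 with 42 MB free.

2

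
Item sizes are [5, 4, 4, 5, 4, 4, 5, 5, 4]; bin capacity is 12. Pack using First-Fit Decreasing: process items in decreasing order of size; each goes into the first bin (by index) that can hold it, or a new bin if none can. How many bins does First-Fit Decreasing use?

Sorted descending: 5, 5, 5, 5, 4, 4, 4, 4, 4.
Put 5 in bin 1; 7 remain.
Put 5 in bin 1; 2 remain.
Put 5 in bin 2; 7 remain.
Put 5 in bin 2; 2 remain.
Put 4 in bin 3; 8 remain.
Put 4 in bin 3; 4 remain.
Put 4 in bin 3; 0 remain.
Put 4 in bin 4; 8 remain.
Put 4 in bin 4; 4 remain.
Final bins: [5,5] [5,5] [4,4,4] [4,4].

4 bins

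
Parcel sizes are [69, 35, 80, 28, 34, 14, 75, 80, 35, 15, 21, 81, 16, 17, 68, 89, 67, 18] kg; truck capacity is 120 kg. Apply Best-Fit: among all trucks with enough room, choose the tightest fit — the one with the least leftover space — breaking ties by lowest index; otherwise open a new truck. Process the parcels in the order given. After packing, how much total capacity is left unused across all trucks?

118

Put 69 kg in truck 1; 51 kg remain.
Put 35 kg in truck 1; 16 kg remain.
Put 80 kg in truck 2; 40 kg remain.
Put 28 kg in truck 2; 12 kg remain.
Put 34 kg in truck 3; 86 kg remain.
Put 14 kg in truck 1; 2 kg remain.
Put 75 kg in truck 3; 11 kg remain.
Put 80 kg in truck 4; 40 kg remain.
Put 35 kg in truck 4; 5 kg remain.
Put 15 kg in truck 5; 105 kg remain.
Put 21 kg in truck 5; 84 kg remain.
Put 81 kg in truck 5; 3 kg remain.
Put 16 kg in truck 6; 104 kg remain.
Put 17 kg in truck 6; 87 kg remain.
Put 68 kg in truck 6; 19 kg remain.
Put 89 kg in truck 7; 31 kg remain.
Put 67 kg in truck 8; 53 kg remain.
Put 18 kg in truck 6; 1 kg remain.
8 trucks × 120 kg = 960 kg; used 842 kg; unused 118 kg.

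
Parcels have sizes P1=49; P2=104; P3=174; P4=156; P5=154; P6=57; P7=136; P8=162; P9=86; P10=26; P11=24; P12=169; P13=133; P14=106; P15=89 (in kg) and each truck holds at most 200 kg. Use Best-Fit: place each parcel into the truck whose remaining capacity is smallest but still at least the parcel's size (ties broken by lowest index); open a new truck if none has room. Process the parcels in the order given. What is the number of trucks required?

10 trucks

Put P1 (49 kg) in truck 1; 151 kg remain.
Put P2 (104 kg) in truck 1; 47 kg remain.
Put P3 (174 kg) in truck 2; 26 kg remain.
Put P4 (156 kg) in truck 3; 44 kg remain.
Put P5 (154 kg) in truck 4; 46 kg remain.
Put P6 (57 kg) in truck 5; 143 kg remain.
Put P7 (136 kg) in truck 5; 7 kg remain.
Put P8 (162 kg) in truck 6; 38 kg remain.
Put P9 (86 kg) in truck 7; 114 kg remain.
Put P10 (26 kg) in truck 2; 0 kg remain.
Put P11 (24 kg) in truck 6; 14 kg remain.
Put P12 (169 kg) in truck 8; 31 kg remain.
Put P13 (133 kg) in truck 9; 67 kg remain.
Put P14 (106 kg) in truck 7; 8 kg remain.
Put P15 (89 kg) in truck 10; 111 kg remain.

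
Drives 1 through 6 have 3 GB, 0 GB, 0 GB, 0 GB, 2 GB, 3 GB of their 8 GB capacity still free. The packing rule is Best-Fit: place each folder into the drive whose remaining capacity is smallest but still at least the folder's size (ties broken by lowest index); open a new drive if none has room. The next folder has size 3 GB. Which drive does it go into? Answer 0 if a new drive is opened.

Drives with room: drive 1 (3 GB), drive 6 (3 GB).
Tightest fit is drive 1 with 3 GB free.

1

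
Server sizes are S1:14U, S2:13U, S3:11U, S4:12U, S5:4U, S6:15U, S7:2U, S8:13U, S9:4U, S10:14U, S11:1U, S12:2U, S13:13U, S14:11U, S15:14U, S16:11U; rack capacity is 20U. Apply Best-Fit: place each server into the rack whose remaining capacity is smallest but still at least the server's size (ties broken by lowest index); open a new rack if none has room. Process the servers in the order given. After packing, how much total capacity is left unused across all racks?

rack 1: place S1 (14U), 6U left
rack 2: place S2 (13U), 7U left
rack 3: place S3 (11U), 9U left
rack 4: place S4 (12U), 8U left
rack 1: place S5 (4U), 2U left
rack 5: place S6 (15U), 5U left
rack 1: place S7 (2U), 0U left
rack 6: place S8 (13U), 7U left
rack 5: place S9 (4U), 1U left
rack 7: place S10 (14U), 6U left
rack 5: place S11 (1U), 0U left
rack 7: place S12 (2U), 4U left
rack 8: place S13 (13U), 7U left
rack 9: place S14 (11U), 9U left
rack 10: place S15 (14U), 6U left
rack 11: place S16 (11U), 9U left
11 racks × 20U = 220U; used 154U; unused 66U.

66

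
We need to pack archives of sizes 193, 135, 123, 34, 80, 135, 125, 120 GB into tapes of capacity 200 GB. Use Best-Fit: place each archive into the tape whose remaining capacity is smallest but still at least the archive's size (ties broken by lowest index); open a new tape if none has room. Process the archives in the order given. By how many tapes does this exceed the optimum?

0

Best-Fit: [193] [135,34] [123] [80,120] [135] [125] → 6 tapes.
6 archives exceed 100 GB (half the capacity), and no two of those can share a tape, so at least 6 tapes are needed.
So 6 is already optimal.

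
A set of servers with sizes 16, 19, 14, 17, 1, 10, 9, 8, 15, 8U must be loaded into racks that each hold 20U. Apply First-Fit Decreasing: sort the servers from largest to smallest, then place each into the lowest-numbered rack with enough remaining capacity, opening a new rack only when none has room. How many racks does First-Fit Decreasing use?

Sorted descending: 19, 17, 16, 15, 14, 10, 9, 8, 8, 1.
Put 19U in rack 1; 1U remain.
Put 17U in rack 2; 3U remain.
Put 16U in rack 3; 4U remain.
Put 15U in rack 4; 5U remain.
Put 14U in rack 5; 6U remain.
Put 10U in rack 6; 10U remain.
Put 9U in rack 6; 1U remain.
Put 8U in rack 7; 12U remain.
Put 8U in rack 7; 4U remain.
Put 1U in rack 1; 0U remain.

7 racks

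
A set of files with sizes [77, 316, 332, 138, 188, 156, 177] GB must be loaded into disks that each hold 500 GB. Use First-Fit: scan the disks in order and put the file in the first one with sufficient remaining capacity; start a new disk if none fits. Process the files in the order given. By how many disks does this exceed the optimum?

First-Fit: [77,316] [332,138] [188,156] [177] → 4 disks.
Total size 1384 GB; any packing needs at least ⌈1384/500⌉ = 3 disks.
An optimal packing achieves that bound: [332,156] [316,177] [188,138,77] → 3 disks.
Excess: 4 − 3 = 1.

1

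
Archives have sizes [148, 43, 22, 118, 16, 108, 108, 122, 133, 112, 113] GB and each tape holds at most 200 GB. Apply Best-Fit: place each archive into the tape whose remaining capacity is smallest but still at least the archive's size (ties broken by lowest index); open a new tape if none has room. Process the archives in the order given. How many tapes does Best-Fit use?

tape 1: place 148 GB, 52 GB left
tape 1: place 43 GB, 9 GB left
tape 2: place 22 GB, 178 GB left
tape 2: place 118 GB, 60 GB left
tape 2: place 16 GB, 44 GB left
tape 3: place 108 GB, 92 GB left
tape 4: place 108 GB, 92 GB left
tape 5: place 122 GB, 78 GB left
tape 6: place 133 GB, 67 GB left
tape 7: place 112 GB, 88 GB left
tape 8: place 113 GB, 87 GB left

8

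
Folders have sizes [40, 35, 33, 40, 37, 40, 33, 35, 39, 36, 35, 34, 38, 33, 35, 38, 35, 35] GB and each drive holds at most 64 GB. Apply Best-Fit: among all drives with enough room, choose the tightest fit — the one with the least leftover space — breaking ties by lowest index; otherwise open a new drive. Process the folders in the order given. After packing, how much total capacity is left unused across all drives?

501

drive 1: place 40 GB, 24 GB left
drive 2: place 35 GB, 29 GB left
drive 3: place 33 GB, 31 GB left
drive 4: place 40 GB, 24 GB left
drive 5: place 37 GB, 27 GB left
drive 6: place 40 GB, 24 GB left
drive 7: place 33 GB, 31 GB left
drive 8: place 35 GB, 29 GB left
drive 9: place 39 GB, 25 GB left
drive 10: place 36 GB, 28 GB left
drive 11: place 35 GB, 29 GB left
drive 12: place 34 GB, 30 GB left
drive 13: place 38 GB, 26 GB left
drive 14: place 33 GB, 31 GB left
drive 15: place 35 GB, 29 GB left
drive 16: place 38 GB, 26 GB left
drive 17: place 35 GB, 29 GB left
drive 18: place 35 GB, 29 GB left
18 drives × 64 GB = 1152 GB; used 651 GB; unused 501 GB.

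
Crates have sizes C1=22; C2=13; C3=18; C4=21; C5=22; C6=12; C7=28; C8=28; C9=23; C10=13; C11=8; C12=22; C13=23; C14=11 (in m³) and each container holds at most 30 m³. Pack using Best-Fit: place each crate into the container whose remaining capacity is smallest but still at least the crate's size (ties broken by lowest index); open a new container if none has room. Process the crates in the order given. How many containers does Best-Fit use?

11

C1 (22 m³) → container 1 (remaining 8 m³)
C2 (13 m³) → container 2 (remaining 17 m³)
C3 (18 m³) → container 3 (remaining 12 m³)
C4 (21 m³) → container 4 (remaining 9 m³)
C5 (22 m³) → container 5 (remaining 8 m³)
C6 (12 m³) → container 3 (remaining 0 m³)
C7 (28 m³) → container 6 (remaining 2 m³)
C8 (28 m³) → container 7 (remaining 2 m³)
C9 (23 m³) → container 8 (remaining 7 m³)
C10 (13 m³) → container 2 (remaining 4 m³)
C11 (8 m³) → container 1 (remaining 0 m³)
C12 (22 m³) → container 9 (remaining 8 m³)
C13 (23 m³) → container 10 (remaining 7 m³)
C14 (11 m³) → container 11 (remaining 19 m³)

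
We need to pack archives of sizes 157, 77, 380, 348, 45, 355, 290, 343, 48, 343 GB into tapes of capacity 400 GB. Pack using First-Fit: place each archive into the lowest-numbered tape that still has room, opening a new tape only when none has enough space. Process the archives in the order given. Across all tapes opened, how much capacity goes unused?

414

157 GB → tape 1 (remaining 243 GB)
77 GB → tape 1 (remaining 166 GB)
380 GB → tape 2 (remaining 20 GB)
348 GB → tape 3 (remaining 52 GB)
45 GB → tape 1 (remaining 121 GB)
355 GB → tape 4 (remaining 45 GB)
290 GB → tape 5 (remaining 110 GB)
343 GB → tape 6 (remaining 57 GB)
48 GB → tape 1 (remaining 73 GB)
343 GB → tape 7 (remaining 57 GB)
7 tapes × 400 GB = 2800 GB; used 2386 GB; unused 414 GB.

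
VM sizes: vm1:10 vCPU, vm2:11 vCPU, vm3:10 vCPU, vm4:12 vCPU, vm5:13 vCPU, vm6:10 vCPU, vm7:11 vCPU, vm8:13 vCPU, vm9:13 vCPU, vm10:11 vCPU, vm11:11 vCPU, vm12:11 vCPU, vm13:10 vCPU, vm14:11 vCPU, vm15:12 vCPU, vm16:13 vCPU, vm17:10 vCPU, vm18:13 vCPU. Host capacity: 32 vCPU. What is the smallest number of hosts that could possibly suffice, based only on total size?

Total size = 10 + 11 + 10 + 12 + 13 + 10 + 11 + 13 + 13 + 11 + 11 + 11 + 10 + 11 + 12 + 13 + 10 + 13 = 205 vCPU.
⌈205 / 32⌉ = 7.

7 hosts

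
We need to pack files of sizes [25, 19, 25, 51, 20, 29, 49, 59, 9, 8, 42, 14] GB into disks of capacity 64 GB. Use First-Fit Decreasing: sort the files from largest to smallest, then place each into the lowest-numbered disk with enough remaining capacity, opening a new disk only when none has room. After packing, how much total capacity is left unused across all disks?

Sorted descending: 59, 51, 49, 42, 29, 25, 25, 20, 19, 14, 9, 8.
disk 1: place 59 GB, 5 GB left
disk 2: place 51 GB, 13 GB left
disk 3: place 49 GB, 15 GB left
disk 4: place 42 GB, 22 GB left
disk 5: place 29 GB, 35 GB left
disk 5: place 25 GB, 10 GB left
disk 6: place 25 GB, 39 GB left
disk 4: place 20 GB, 2 GB left
disk 6: place 19 GB, 20 GB left
disk 3: place 14 GB, 1 GB left
disk 2: place 9 GB, 4 GB left
disk 5: place 8 GB, 2 GB left
6 disks × 64 GB = 384 GB; used 350 GB; unused 34 GB.

34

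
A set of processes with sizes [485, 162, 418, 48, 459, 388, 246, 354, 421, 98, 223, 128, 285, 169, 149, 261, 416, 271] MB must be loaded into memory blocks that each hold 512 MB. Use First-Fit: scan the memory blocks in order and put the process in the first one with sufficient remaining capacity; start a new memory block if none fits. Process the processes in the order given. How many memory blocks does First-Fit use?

Put 485 MB in memory block 1; 27 MB remain.
Put 162 MB in memory block 2; 350 MB remain.
Put 418 MB in memory block 3; 94 MB remain.
Put 48 MB in memory block 2; 302 MB remain.
Put 459 MB in memory block 4; 53 MB remain.
Put 388 MB in memory block 5; 124 MB remain.
Put 246 MB in memory block 2; 56 MB remain.
Put 354 MB in memory block 6; 158 MB remain.
Put 421 MB in memory block 7; 91 MB remain.
Put 98 MB in memory block 5; 26 MB remain.
Put 223 MB in memory block 8; 289 MB remain.
Put 128 MB in memory block 6; 30 MB remain.
Put 285 MB in memory block 8; 4 MB remain.
Put 169 MB in memory block 9; 343 MB remain.
Put 149 MB in memory block 9; 194 MB remain.
Put 261 MB in memory block 10; 251 MB remain.
Put 416 MB in memory block 11; 96 MB remain.
Put 271 MB in memory block 12; 241 MB remain.
Final memory blocks: [485] [162,48,246] [418] [459] [388,98] [354,128] [421] [223,285] [169,149] [261] [416] [271].

12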